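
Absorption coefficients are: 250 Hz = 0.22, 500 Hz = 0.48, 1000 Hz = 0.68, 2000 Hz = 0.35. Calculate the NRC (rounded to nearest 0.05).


Given values:
  a_250 = 0.22, a_500 = 0.48
  a_1000 = 0.68, a_2000 = 0.35
Formula: NRC = (a250 + a500 + a1000 + a2000) / 4
Sum = 0.22 + 0.48 + 0.68 + 0.35 = 1.73
NRC = 1.73 / 4 = 0.4325
Rounded to nearest 0.05: 0.45

0.45


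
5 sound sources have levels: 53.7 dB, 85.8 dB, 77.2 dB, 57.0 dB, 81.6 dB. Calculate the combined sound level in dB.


Formula: L_total = 10 * log10( sum(10^(Li/10)) )
  Source 1: 10^(53.7/10) = 234422.8815
  Source 2: 10^(85.8/10) = 380189396.3206
  Source 3: 10^(77.2/10) = 52480746.025
  Source 4: 10^(57.0/10) = 501187.2336
  Source 5: 10^(81.6/10) = 144543977.0746
Sum of linear values = 577949729.5353
L_total = 10 * log10(577949729.5353) = 87.62

87.62 dB


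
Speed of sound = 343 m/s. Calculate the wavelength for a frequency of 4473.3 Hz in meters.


Given values:
  c = 343 m/s, f = 4473.3 Hz
Formula: lambda = c / f
lambda = 343 / 4473.3
lambda = 0.0767

0.0767 m


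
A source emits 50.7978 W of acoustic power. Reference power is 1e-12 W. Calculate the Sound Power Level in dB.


Given values:
  W = 50.7978 W
  W_ref = 1e-12 W
Formula: SWL = 10 * log10(W / W_ref)
Compute ratio: W / W_ref = 50797800000000
Compute log10: log10(50797800000000) = 13.705845
Multiply: SWL = 10 * 13.705845 = 137.06

137.06 dB


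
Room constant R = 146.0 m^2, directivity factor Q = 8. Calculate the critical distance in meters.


Given values:
  R = 146.0 m^2, Q = 8
Formula: d_c = 0.141 * sqrt(Q * R)
Compute Q * R = 8 * 146.0 = 1168.0
Compute sqrt(1168.0) = 34.176
d_c = 0.141 * 34.176 = 4.819

4.819 m


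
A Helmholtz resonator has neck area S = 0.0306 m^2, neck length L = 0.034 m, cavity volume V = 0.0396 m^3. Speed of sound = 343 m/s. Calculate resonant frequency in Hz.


Given values:
  S = 0.0306 m^2, L = 0.034 m, V = 0.0396 m^3, c = 343 m/s
Formula: f = (c / (2*pi)) * sqrt(S / (V * L))
Compute V * L = 0.0396 * 0.034 = 0.0013464
Compute S / (V * L) = 0.0306 / 0.0013464 = 22.7273
Compute sqrt(22.7273) = 4.767316
Compute c / (2*pi) = 343 / 6.283185 = 54.590148
f = 54.590148 * 4.767316 = 260.25

260.25 Hz


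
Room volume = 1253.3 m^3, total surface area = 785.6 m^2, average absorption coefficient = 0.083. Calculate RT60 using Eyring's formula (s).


Given values:
  V = 1253.3 m^3, S = 785.6 m^2, alpha = 0.083
Formula: RT60 = 0.161 * V / (-S * ln(1 - alpha))
Compute ln(1 - 0.083) = ln(0.917) = -0.086648
Denominator: -785.6 * -0.086648 = 68.0707
Numerator: 0.161 * 1253.3 = 201.7813
RT60 = 201.7813 / 68.0707 = 2.964

2.964 s


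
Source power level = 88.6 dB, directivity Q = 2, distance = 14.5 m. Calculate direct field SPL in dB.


Given values:
  Lw = 88.6 dB, Q = 2, r = 14.5 m
Formula: SPL = Lw + 10 * log10(Q / (4 * pi * r^2))
Compute 4 * pi * r^2 = 4 * pi * 14.5^2 = 2642.0794
Compute Q / denom = 2 / 2642.0794 = 0.00075698
Compute 10 * log10(0.00075698) = -31.2092
SPL = 88.6 + (-31.2092) = 57.39

57.39 dB


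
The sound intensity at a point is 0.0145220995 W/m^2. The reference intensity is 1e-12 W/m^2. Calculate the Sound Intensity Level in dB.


Given values:
  I = 0.0145220995 W/m^2
  I_ref = 1e-12 W/m^2
Formula: SIL = 10 * log10(I / I_ref)
Compute ratio: I / I_ref = 14522099500
Compute log10: log10(14522099500) = 10.162029
Multiply: SIL = 10 * 10.162029 = 101.62

101.62 dB


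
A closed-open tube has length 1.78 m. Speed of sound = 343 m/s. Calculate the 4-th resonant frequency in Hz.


Given values:
  Tube type: closed-open, L = 1.78 m, c = 343 m/s, n = 4
Formula: f_n = (2n - 1) * c / (4 * L)
Compute 2n - 1 = 2*4 - 1 = 7
Compute 4 * L = 4 * 1.78 = 7.12
f = 7 * 343 / 7.12
f = 337.22

337.22 Hz


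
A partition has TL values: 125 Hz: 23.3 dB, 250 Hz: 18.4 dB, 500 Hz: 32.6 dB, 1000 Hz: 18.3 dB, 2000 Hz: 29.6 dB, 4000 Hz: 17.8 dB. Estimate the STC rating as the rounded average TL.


Given TL values at each frequency:
  125 Hz: 23.3 dB
  250 Hz: 18.4 dB
  500 Hz: 32.6 dB
  1000 Hz: 18.3 dB
  2000 Hz: 29.6 dB
  4000 Hz: 17.8 dB
Formula: STC ~ round(average of TL values)
Sum = 23.3 + 18.4 + 32.6 + 18.3 + 29.6 + 17.8 = 140.0
Average = 140.0 / 6 = 23.33
Rounded: 23

23


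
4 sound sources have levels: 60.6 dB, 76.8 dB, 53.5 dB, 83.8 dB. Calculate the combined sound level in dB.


Formula: L_total = 10 * log10( sum(10^(Li/10)) )
  Source 1: 10^(60.6/10) = 1148153.6215
  Source 2: 10^(76.8/10) = 47863009.2323
  Source 3: 10^(53.5/10) = 223872.1139
  Source 4: 10^(83.8/10) = 239883291.9019
Sum of linear values = 289118326.8696
L_total = 10 * log10(289118326.8696) = 84.61

84.61 dB


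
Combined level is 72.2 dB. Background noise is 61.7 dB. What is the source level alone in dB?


Given values:
  L_total = 72.2 dB, L_bg = 61.7 dB
Formula: L_source = 10 * log10(10^(L_total/10) - 10^(L_bg/10))
Convert to linear:
  10^(72.2/10) = 16595869.0744
  10^(61.7/10) = 1479108.3882
Difference: 16595869.0744 - 1479108.3882 = 15116760.6862
L_source = 10 * log10(15116760.6862) = 71.79

71.79 dB


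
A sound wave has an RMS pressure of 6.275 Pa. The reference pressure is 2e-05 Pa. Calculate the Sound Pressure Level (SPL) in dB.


Given values:
  p = 6.275 Pa
  p_ref = 2e-05 Pa
Formula: SPL = 20 * log10(p / p_ref)
Compute ratio: p / p_ref = 6.275 / 2e-05 = 313750
Compute log10: log10(313750) = 5.496584
Multiply: SPL = 20 * 5.496584 = 109.93

109.93 dB


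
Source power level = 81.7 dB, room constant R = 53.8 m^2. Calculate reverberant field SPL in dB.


Given values:
  Lw = 81.7 dB, R = 53.8 m^2
Formula: SPL = Lw + 10 * log10(4 / R)
Compute 4 / R = 4 / 53.8 = 0.074349
Compute 10 * log10(0.074349) = -11.2872
SPL = 81.7 + (-11.2872) = 70.41

70.41 dB


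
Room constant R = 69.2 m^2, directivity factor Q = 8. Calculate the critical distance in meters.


Given values:
  R = 69.2 m^2, Q = 8
Formula: d_c = 0.141 * sqrt(Q * R)
Compute Q * R = 8 * 69.2 = 553.6
Compute sqrt(553.6) = 23.5287
d_c = 0.141 * 23.5287 = 3.318

3.318 m


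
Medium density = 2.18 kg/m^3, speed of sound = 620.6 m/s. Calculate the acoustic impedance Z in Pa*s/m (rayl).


Given values:
  rho = 2.18 kg/m^3
  c = 620.6 m/s
Formula: Z = rho * c
Z = 2.18 * 620.6
Z = 1352.91

1352.91 rayl


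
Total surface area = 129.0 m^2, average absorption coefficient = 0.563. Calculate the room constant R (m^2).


Given values:
  S = 129.0 m^2, alpha = 0.563
Formula: R = S * alpha / (1 - alpha)
Numerator: 129.0 * 0.563 = 72.627
Denominator: 1 - 0.563 = 0.437
R = 72.627 / 0.437 = 166.19

166.19 m^2


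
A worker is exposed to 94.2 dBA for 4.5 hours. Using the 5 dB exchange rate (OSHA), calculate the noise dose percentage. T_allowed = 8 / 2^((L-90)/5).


Given values:
  L = 94.2 dBA, T = 4.5 hours
Formula: T_allowed = 8 / 2^((L - 90) / 5)
Compute exponent: (94.2 - 90) / 5 = 0.84
Compute 2^(0.84) = 1.79005
T_allowed = 8 / 1.79005 = 4.469149 hours
Dose = (T / T_allowed) * 100
Dose = (4.5 / 4.469149) * 100 = 100.69

100.69 %


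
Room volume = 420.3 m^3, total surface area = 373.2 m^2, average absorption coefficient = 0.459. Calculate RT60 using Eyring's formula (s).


Given values:
  V = 420.3 m^3, S = 373.2 m^2, alpha = 0.459
Formula: RT60 = 0.161 * V / (-S * ln(1 - alpha))
Compute ln(1 - 0.459) = ln(0.541) = -0.614336
Denominator: -373.2 * -0.614336 = 229.2702
Numerator: 0.161 * 420.3 = 67.6683
RT60 = 67.6683 / 229.2702 = 0.295

0.295 s


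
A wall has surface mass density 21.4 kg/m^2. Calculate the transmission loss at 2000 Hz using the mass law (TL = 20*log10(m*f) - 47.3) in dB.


Given values:
  m = 21.4 kg/m^2, f = 2000 Hz
Formula: TL = 20 * log10(m * f) - 47.3
Compute m * f = 21.4 * 2000 = 42800.0
Compute log10(42800.0) = 4.631444
Compute 20 * 4.631444 = 92.6289
TL = 92.6289 - 47.3 = 45.33

45.33 dB


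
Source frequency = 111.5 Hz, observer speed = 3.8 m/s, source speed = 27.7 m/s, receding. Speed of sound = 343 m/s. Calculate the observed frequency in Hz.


Given values:
  f_s = 111.5 Hz, v_o = 3.8 m/s, v_s = 27.7 m/s
  Direction: receding
Formula: f_o = f_s * (c - v_o) / (c + v_s)
Numerator: c - v_o = 343 - 3.8 = 339.2
Denominator: c + v_s = 343 + 27.7 = 370.7
f_o = 111.5 * 339.2 / 370.7 = 102.03

102.03 Hz


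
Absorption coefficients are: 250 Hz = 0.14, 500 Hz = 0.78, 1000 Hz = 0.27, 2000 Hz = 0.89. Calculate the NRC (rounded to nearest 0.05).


Given values:
  a_250 = 0.14, a_500 = 0.78
  a_1000 = 0.27, a_2000 = 0.89
Formula: NRC = (a250 + a500 + a1000 + a2000) / 4
Sum = 0.14 + 0.78 + 0.27 + 0.89 = 2.08
NRC = 2.08 / 4 = 0.52
Rounded to nearest 0.05: 0.5

0.5


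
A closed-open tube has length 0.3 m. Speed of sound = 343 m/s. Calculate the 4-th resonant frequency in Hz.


Given values:
  Tube type: closed-open, L = 0.3 m, c = 343 m/s, n = 4
Formula: f_n = (2n - 1) * c / (4 * L)
Compute 2n - 1 = 2*4 - 1 = 7
Compute 4 * L = 4 * 0.3 = 1.2
f = 7 * 343 / 1.2
f = 2000.83

2000.83 Hz


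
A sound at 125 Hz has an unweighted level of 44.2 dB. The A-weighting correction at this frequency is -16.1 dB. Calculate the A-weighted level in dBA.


Given values:
  SPL = 44.2 dB
  A-weighting at 125 Hz = -16.1 dB
Formula: L_A = SPL + A_weight
L_A = 44.2 + (-16.1)
L_A = 28.1

28.1 dBA


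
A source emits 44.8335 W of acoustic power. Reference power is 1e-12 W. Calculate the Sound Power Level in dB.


Given values:
  W = 44.8335 W
  W_ref = 1e-12 W
Formula: SWL = 10 * log10(W / W_ref)
Compute ratio: W / W_ref = 44833500000000
Compute log10: log10(44833500000000) = 13.651603
Multiply: SWL = 10 * 13.651603 = 136.52

136.52 dB


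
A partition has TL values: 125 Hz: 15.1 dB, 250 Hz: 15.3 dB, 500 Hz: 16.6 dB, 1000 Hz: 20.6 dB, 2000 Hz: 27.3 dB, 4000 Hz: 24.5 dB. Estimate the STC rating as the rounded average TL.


Given TL values at each frequency:
  125 Hz: 15.1 dB
  250 Hz: 15.3 dB
  500 Hz: 16.6 dB
  1000 Hz: 20.6 dB
  2000 Hz: 27.3 dB
  4000 Hz: 24.5 dB
Formula: STC ~ round(average of TL values)
Sum = 15.1 + 15.3 + 16.6 + 20.6 + 27.3 + 24.5 = 119.4
Average = 119.4 / 6 = 19.9
Rounded: 20

20


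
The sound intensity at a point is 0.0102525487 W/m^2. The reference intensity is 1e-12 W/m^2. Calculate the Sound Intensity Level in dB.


Given values:
  I = 0.0102525487 W/m^2
  I_ref = 1e-12 W/m^2
Formula: SIL = 10 * log10(I / I_ref)
Compute ratio: I / I_ref = 10252548700
Compute log10: log10(10252548700) = 10.010832
Multiply: SIL = 10 * 10.010832 = 100.11

100.11 dB


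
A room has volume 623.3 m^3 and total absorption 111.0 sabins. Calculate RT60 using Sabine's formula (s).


Given values:
  V = 623.3 m^3
  A = 111.0 sabins
Formula: RT60 = 0.161 * V / A
Numerator: 0.161 * 623.3 = 100.3513
RT60 = 100.3513 / 111.0 = 0.904

0.904 s


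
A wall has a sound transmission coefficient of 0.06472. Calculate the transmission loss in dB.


Given values:
  tau = 0.06472
Formula: TL = 10 * log10(1 / tau)
Compute 1 / tau = 1 / 0.06472 = 15.4512
Compute log10(15.4512) = 1.188962
TL = 10 * 1.188962 = 11.89

11.89 dB


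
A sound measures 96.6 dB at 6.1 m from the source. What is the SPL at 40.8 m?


Given values:
  SPL1 = 96.6 dB, r1 = 6.1 m, r2 = 40.8 m
Formula: SPL2 = SPL1 - 20 * log10(r2 / r1)
Compute ratio: r2 / r1 = 40.8 / 6.1 = 6.6885
Compute log10: log10(6.6885) = 0.825329
Compute drop: 20 * 0.825329 = 16.5066
SPL2 = 96.6 - 16.5066 = 80.09

80.09 dB


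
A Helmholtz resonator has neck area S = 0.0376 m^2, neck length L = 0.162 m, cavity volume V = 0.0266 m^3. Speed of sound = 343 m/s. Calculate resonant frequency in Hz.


Given values:
  S = 0.0376 m^2, L = 0.162 m, V = 0.0266 m^3, c = 343 m/s
Formula: f = (c / (2*pi)) * sqrt(S / (V * L))
Compute V * L = 0.0266 * 0.162 = 0.0043092
Compute S / (V * L) = 0.0376 / 0.0043092 = 8.7255
Compute sqrt(8.7255) = 2.953896
Compute c / (2*pi) = 343 / 6.283185 = 54.590148
f = 54.590148 * 2.953896 = 161.25

161.25 Hz


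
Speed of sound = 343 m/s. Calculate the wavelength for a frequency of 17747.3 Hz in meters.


Given values:
  c = 343 m/s, f = 17747.3 Hz
Formula: lambda = c / f
lambda = 343 / 17747.3
lambda = 0.0193

0.0193 m


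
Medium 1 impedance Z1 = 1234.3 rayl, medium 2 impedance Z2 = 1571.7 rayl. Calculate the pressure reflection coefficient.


Given values:
  Z1 = 1234.3 rayl, Z2 = 1571.7 rayl
Formula: R = (Z2 - Z1) / (Z2 + Z1)
Numerator: Z2 - Z1 = 1571.7 - 1234.3 = 337.4
Denominator: Z2 + Z1 = 1571.7 + 1234.3 = 2806.0
R = 337.4 / 2806.0 = 0.1202

0.1202


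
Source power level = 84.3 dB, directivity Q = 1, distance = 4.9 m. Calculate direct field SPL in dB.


Given values:
  Lw = 84.3 dB, Q = 1, r = 4.9 m
Formula: SPL = Lw + 10 * log10(Q / (4 * pi * r^2))
Compute 4 * pi * r^2 = 4 * pi * 4.9^2 = 301.7186
Compute Q / denom = 1 / 301.7186 = 0.00331435
Compute 10 * log10(0.00331435) = -24.796
SPL = 84.3 + (-24.796) = 59.5

59.5 dB


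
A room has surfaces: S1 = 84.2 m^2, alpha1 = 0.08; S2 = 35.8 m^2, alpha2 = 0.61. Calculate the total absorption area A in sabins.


Given surfaces:
  Surface 1: 84.2 * 0.08 = 6.736
  Surface 2: 35.8 * 0.61 = 21.838
Formula: A = sum(Si * alpha_i)
A = 6.736 + 21.838
A = 28.57

28.57 sabins


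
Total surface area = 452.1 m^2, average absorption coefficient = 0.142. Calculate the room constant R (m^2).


Given values:
  S = 452.1 m^2, alpha = 0.142
Formula: R = S * alpha / (1 - alpha)
Numerator: 452.1 * 0.142 = 64.1982
Denominator: 1 - 0.142 = 0.858
R = 64.1982 / 0.858 = 74.82

74.82 m^2


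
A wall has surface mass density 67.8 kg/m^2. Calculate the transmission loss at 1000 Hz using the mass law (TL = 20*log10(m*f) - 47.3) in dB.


Given values:
  m = 67.8 kg/m^2, f = 1000 Hz
Formula: TL = 20 * log10(m * f) - 47.3
Compute m * f = 67.8 * 1000 = 67800.0
Compute log10(67800.0) = 4.83123
Compute 20 * 4.83123 = 96.6246
TL = 96.6246 - 47.3 = 49.32

49.32 dB


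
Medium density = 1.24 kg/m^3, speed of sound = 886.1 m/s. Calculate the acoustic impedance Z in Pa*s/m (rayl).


Given values:
  rho = 1.24 kg/m^3
  c = 886.1 m/s
Formula: Z = rho * c
Z = 1.24 * 886.1
Z = 1098.76

1098.76 rayl


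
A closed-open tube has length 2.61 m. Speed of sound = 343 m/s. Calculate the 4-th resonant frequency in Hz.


Given values:
  Tube type: closed-open, L = 2.61 m, c = 343 m/s, n = 4
Formula: f_n = (2n - 1) * c / (4 * L)
Compute 2n - 1 = 2*4 - 1 = 7
Compute 4 * L = 4 * 2.61 = 10.44
f = 7 * 343 / 10.44
f = 229.98

229.98 Hz


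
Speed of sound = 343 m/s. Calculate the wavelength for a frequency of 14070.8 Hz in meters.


Given values:
  c = 343 m/s, f = 14070.8 Hz
Formula: lambda = c / f
lambda = 343 / 14070.8
lambda = 0.0244

0.0244 m


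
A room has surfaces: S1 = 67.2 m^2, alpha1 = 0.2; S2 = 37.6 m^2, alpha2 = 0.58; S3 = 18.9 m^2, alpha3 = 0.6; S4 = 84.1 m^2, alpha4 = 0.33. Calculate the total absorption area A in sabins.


Given surfaces:
  Surface 1: 67.2 * 0.2 = 13.44
  Surface 2: 37.6 * 0.58 = 21.808
  Surface 3: 18.9 * 0.6 = 11.34
  Surface 4: 84.1 * 0.33 = 27.753
Formula: A = sum(Si * alpha_i)
A = 13.44 + 21.808 + 11.34 + 27.753
A = 74.34

74.34 sabins


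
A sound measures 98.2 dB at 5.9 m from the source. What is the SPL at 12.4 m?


Given values:
  SPL1 = 98.2 dB, r1 = 5.9 m, r2 = 12.4 m
Formula: SPL2 = SPL1 - 20 * log10(r2 / r1)
Compute ratio: r2 / r1 = 12.4 / 5.9 = 2.1017
Compute log10: log10(2.1017) = 0.322571
Compute drop: 20 * 0.322571 = 6.4514
SPL2 = 98.2 - 6.4514 = 91.75

91.75 dB


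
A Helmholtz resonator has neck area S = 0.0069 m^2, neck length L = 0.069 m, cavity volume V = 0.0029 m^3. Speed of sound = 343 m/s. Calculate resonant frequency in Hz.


Given values:
  S = 0.0069 m^2, L = 0.069 m, V = 0.0029 m^3, c = 343 m/s
Formula: f = (c / (2*pi)) * sqrt(S / (V * L))
Compute V * L = 0.0029 * 0.069 = 0.0002001
Compute S / (V * L) = 0.0069 / 0.0002001 = 34.4828
Compute sqrt(34.4828) = 5.872206
Compute c / (2*pi) = 343 / 6.283185 = 54.590148
f = 54.590148 * 5.872206 = 320.56

320.56 Hz


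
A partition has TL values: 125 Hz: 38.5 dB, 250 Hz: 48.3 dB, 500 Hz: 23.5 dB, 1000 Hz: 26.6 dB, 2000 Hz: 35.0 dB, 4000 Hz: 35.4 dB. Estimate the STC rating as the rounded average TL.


Given TL values at each frequency:
  125 Hz: 38.5 dB
  250 Hz: 48.3 dB
  500 Hz: 23.5 dB
  1000 Hz: 26.6 dB
  2000 Hz: 35.0 dB
  4000 Hz: 35.4 dB
Formula: STC ~ round(average of TL values)
Sum = 38.5 + 48.3 + 23.5 + 26.6 + 35.0 + 35.4 = 207.3
Average = 207.3 / 6 = 34.55
Rounded: 35

35


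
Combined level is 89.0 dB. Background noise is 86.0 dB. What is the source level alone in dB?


Given values:
  L_total = 89.0 dB, L_bg = 86.0 dB
Formula: L_source = 10 * log10(10^(L_total/10) - 10^(L_bg/10))
Convert to linear:
  10^(89.0/10) = 794328234.7243
  10^(86.0/10) = 398107170.5535
Difference: 794328234.7243 - 398107170.5535 = 396221064.1708
L_source = 10 * log10(396221064.1708) = 85.98

85.98 dB


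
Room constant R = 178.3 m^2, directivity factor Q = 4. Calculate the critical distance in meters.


Given values:
  R = 178.3 m^2, Q = 4
Formula: d_c = 0.141 * sqrt(Q * R)
Compute Q * R = 4 * 178.3 = 713.2
Compute sqrt(713.2) = 26.7058
d_c = 0.141 * 26.7058 = 3.766

3.766 m


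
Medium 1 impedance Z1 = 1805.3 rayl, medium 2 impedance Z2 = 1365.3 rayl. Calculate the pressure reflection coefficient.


Given values:
  Z1 = 1805.3 rayl, Z2 = 1365.3 rayl
Formula: R = (Z2 - Z1) / (Z2 + Z1)
Numerator: Z2 - Z1 = 1365.3 - 1805.3 = -440.0
Denominator: Z2 + Z1 = 1365.3 + 1805.3 = 3170.6
R = -440.0 / 3170.6 = -0.1388

-0.1388


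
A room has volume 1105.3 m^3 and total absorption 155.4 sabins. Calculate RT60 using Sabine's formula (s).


Given values:
  V = 1105.3 m^3
  A = 155.4 sabins
Formula: RT60 = 0.161 * V / A
Numerator: 0.161 * 1105.3 = 177.9533
RT60 = 177.9533 / 155.4 = 1.145

1.145 s


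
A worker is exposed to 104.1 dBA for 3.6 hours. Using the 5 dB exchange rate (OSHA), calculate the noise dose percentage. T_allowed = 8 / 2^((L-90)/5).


Given values:
  L = 104.1 dBA, T = 3.6 hours
Formula: T_allowed = 8 / 2^((L - 90) / 5)
Compute exponent: (104.1 - 90) / 5 = 2.82
Compute 2^(2.82) = 7.061624
T_allowed = 8 / 7.061624 = 1.132884 hours
Dose = (T / T_allowed) * 100
Dose = (3.6 / 1.132884) * 100 = 317.77

317.77 %


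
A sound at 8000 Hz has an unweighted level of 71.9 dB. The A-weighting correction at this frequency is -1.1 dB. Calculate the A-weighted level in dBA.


Given values:
  SPL = 71.9 dB
  A-weighting at 8000 Hz = -1.1 dB
Formula: L_A = SPL + A_weight
L_A = 71.9 + (-1.1)
L_A = 70.8

70.8 dBA


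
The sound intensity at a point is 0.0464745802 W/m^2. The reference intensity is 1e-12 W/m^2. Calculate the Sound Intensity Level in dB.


Given values:
  I = 0.0464745802 W/m^2
  I_ref = 1e-12 W/m^2
Formula: SIL = 10 * log10(I / I_ref)
Compute ratio: I / I_ref = 46474580200
Compute log10: log10(46474580200) = 10.667215
Multiply: SIL = 10 * 10.667215 = 106.67

106.67 dB


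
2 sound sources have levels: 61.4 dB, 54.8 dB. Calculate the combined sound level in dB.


Formula: L_total = 10 * log10( sum(10^(Li/10)) )
  Source 1: 10^(61.4/10) = 1380384.2646
  Source 2: 10^(54.8/10) = 301995.172
Sum of linear values = 1682379.4366
L_total = 10 * log10(1682379.4366) = 62.26

62.26 dB


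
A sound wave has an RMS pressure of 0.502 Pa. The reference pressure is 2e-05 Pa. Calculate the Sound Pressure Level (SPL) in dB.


Given values:
  p = 0.502 Pa
  p_ref = 2e-05 Pa
Formula: SPL = 20 * log10(p / p_ref)
Compute ratio: p / p_ref = 0.502 / 2e-05 = 25100
Compute log10: log10(25100) = 4.399674
Multiply: SPL = 20 * 4.399674 = 87.99

87.99 dB


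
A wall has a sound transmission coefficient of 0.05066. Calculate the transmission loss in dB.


Given values:
  tau = 0.05066
Formula: TL = 10 * log10(1 / tau)
Compute 1 / tau = 1 / 0.05066 = 19.7394
Compute log10(19.7394) = 1.295334
TL = 10 * 1.295334 = 12.95

12.95 dB


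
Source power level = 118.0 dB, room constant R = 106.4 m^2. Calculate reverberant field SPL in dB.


Given values:
  Lw = 118.0 dB, R = 106.4 m^2
Formula: SPL = Lw + 10 * log10(4 / R)
Compute 4 / R = 4 / 106.4 = 0.037594
Compute 10 * log10(0.037594) = -14.2488
SPL = 118.0 + (-14.2488) = 103.75

103.75 dB


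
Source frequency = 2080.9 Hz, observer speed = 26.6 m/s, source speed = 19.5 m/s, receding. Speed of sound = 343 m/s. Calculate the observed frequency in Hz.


Given values:
  f_s = 2080.9 Hz, v_o = 26.6 m/s, v_s = 19.5 m/s
  Direction: receding
Formula: f_o = f_s * (c - v_o) / (c + v_s)
Numerator: c - v_o = 343 - 26.6 = 316.4
Denominator: c + v_s = 343 + 19.5 = 362.5
f_o = 2080.9 * 316.4 / 362.5 = 1816.27

1816.27 Hz


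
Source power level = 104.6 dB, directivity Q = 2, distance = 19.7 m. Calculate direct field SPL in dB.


Given values:
  Lw = 104.6 dB, Q = 2, r = 19.7 m
Formula: SPL = Lw + 10 * log10(Q / (4 * pi * r^2))
Compute 4 * pi * r^2 = 4 * pi * 19.7^2 = 4876.8828
Compute Q / denom = 2 / 4876.8828 = 0.0004101
Compute 10 * log10(0.0004101) = -33.8711
SPL = 104.6 + (-33.8711) = 70.73

70.73 dB


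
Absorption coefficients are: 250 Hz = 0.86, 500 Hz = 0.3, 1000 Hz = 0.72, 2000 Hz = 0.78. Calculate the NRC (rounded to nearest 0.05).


Given values:
  a_250 = 0.86, a_500 = 0.3
  a_1000 = 0.72, a_2000 = 0.78
Formula: NRC = (a250 + a500 + a1000 + a2000) / 4
Sum = 0.86 + 0.3 + 0.72 + 0.78 = 2.66
NRC = 2.66 / 4 = 0.665
Rounded to nearest 0.05: 0.65

0.65


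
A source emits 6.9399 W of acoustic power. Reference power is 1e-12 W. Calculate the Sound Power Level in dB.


Given values:
  W = 6.9399 W
  W_ref = 1e-12 W
Formula: SWL = 10 * log10(W / W_ref)
Compute ratio: W / W_ref = 6939900000000
Compute log10: log10(6939900000000) = 12.841353
Multiply: SWL = 10 * 12.841353 = 128.41

128.41 dB


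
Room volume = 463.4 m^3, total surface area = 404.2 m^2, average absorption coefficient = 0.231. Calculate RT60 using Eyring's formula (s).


Given values:
  V = 463.4 m^3, S = 404.2 m^2, alpha = 0.231
Formula: RT60 = 0.161 * V / (-S * ln(1 - alpha))
Compute ln(1 - 0.231) = ln(0.769) = -0.262664
Denominator: -404.2 * -0.262664 = 106.1688
Numerator: 0.161 * 463.4 = 74.6074
RT60 = 74.6074 / 106.1688 = 0.703

0.703 s


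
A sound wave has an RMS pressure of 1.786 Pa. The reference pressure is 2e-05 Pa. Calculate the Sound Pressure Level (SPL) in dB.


Given values:
  p = 1.786 Pa
  p_ref = 2e-05 Pa
Formula: SPL = 20 * log10(p / p_ref)
Compute ratio: p / p_ref = 1.786 / 2e-05 = 89300
Compute log10: log10(89300) = 4.950851
Multiply: SPL = 20 * 4.950851 = 99.02

99.02 dB


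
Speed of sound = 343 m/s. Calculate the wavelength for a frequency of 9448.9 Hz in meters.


Given values:
  c = 343 m/s, f = 9448.9 Hz
Formula: lambda = c / f
lambda = 343 / 9448.9
lambda = 0.0363

0.0363 m


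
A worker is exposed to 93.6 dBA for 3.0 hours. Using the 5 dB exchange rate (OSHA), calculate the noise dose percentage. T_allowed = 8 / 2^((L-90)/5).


Given values:
  L = 93.6 dBA, T = 3.0 hours
Formula: T_allowed = 8 / 2^((L - 90) / 5)
Compute exponent: (93.6 - 90) / 5 = 0.72
Compute 2^(0.72) = 1.647182
T_allowed = 8 / 1.647182 = 4.85678 hours
Dose = (T / T_allowed) * 100
Dose = (3.0 / 4.85678) * 100 = 61.77

61.77 %


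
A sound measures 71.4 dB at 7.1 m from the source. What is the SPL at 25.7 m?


Given values:
  SPL1 = 71.4 dB, r1 = 7.1 m, r2 = 25.7 m
Formula: SPL2 = SPL1 - 20 * log10(r2 / r1)
Compute ratio: r2 / r1 = 25.7 / 7.1 = 3.6197
Compute log10: log10(3.6197) = 0.558673
Compute drop: 20 * 0.558673 = 11.1735
SPL2 = 71.4 - 11.1735 = 60.23

60.23 dB


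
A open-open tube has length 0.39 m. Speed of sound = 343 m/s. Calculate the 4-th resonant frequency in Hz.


Given values:
  Tube type: open-open, L = 0.39 m, c = 343 m/s, n = 4
Formula: f_n = n * c / (2 * L)
Compute 2 * L = 2 * 0.39 = 0.78
f = 4 * 343 / 0.78
f = 1758.97

1758.97 Hz


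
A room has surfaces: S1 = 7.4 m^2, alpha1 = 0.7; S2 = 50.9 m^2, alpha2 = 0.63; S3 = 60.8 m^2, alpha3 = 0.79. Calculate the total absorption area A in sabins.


Given surfaces:
  Surface 1: 7.4 * 0.7 = 5.18
  Surface 2: 50.9 * 0.63 = 32.067
  Surface 3: 60.8 * 0.79 = 48.032
Formula: A = sum(Si * alpha_i)
A = 5.18 + 32.067 + 48.032
A = 85.28

85.28 sabins


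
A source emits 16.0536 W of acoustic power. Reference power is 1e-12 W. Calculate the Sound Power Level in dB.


Given values:
  W = 16.0536 W
  W_ref = 1e-12 W
Formula: SWL = 10 * log10(W / W_ref)
Compute ratio: W / W_ref = 16053600000000
Compute log10: log10(16053600000000) = 13.205572
Multiply: SWL = 10 * 13.205572 = 132.06

132.06 dB


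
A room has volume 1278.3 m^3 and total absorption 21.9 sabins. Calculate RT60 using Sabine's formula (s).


Given values:
  V = 1278.3 m^3
  A = 21.9 sabins
Formula: RT60 = 0.161 * V / A
Numerator: 0.161 * 1278.3 = 205.8063
RT60 = 205.8063 / 21.9 = 9.398

9.398 s


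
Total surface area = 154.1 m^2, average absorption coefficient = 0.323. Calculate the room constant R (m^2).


Given values:
  S = 154.1 m^2, alpha = 0.323
Formula: R = S * alpha / (1 - alpha)
Numerator: 154.1 * 0.323 = 49.7743
Denominator: 1 - 0.323 = 0.677
R = 49.7743 / 0.677 = 73.52

73.52 m^2


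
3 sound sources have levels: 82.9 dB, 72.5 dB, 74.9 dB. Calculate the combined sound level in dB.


Formula: L_total = 10 * log10( sum(10^(Li/10)) )
  Source 1: 10^(82.9/10) = 194984459.9758
  Source 2: 10^(72.5/10) = 17782794.1004
  Source 3: 10^(74.9/10) = 30902954.3251
Sum of linear values = 243670208.4013
L_total = 10 * log10(243670208.4013) = 83.87

83.87 dB


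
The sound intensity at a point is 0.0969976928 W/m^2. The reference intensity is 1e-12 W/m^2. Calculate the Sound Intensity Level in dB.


Given values:
  I = 0.0969976928 W/m^2
  I_ref = 1e-12 W/m^2
Formula: SIL = 10 * log10(I / I_ref)
Compute ratio: I / I_ref = 96997692800
Compute log10: log10(96997692800) = 10.986761
Multiply: SIL = 10 * 10.986761 = 109.87

109.87 dB


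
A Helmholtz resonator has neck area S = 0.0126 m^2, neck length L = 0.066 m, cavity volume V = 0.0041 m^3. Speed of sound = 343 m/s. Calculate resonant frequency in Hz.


Given values:
  S = 0.0126 m^2, L = 0.066 m, V = 0.0041 m^3, c = 343 m/s
Formula: f = (c / (2*pi)) * sqrt(S / (V * L))
Compute V * L = 0.0041 * 0.066 = 0.0002706
Compute S / (V * L) = 0.0126 / 0.0002706 = 46.5632
Compute sqrt(46.5632) = 6.823723
Compute c / (2*pi) = 343 / 6.283185 = 54.590148
f = 54.590148 * 6.823723 = 372.51

372.51 Hz


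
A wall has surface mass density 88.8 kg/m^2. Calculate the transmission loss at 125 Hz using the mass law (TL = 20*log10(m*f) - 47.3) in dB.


Given values:
  m = 88.8 kg/m^2, f = 125 Hz
Formula: TL = 20 * log10(m * f) - 47.3
Compute m * f = 88.8 * 125 = 11100.0
Compute log10(11100.0) = 4.045323
Compute 20 * 4.045323 = 80.9065
TL = 80.9065 - 47.3 = 33.61

33.61 dB


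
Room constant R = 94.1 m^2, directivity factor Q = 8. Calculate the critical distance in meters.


Given values:
  R = 94.1 m^2, Q = 8
Formula: d_c = 0.141 * sqrt(Q * R)
Compute Q * R = 8 * 94.1 = 752.8
Compute sqrt(752.8) = 27.4372
d_c = 0.141 * 27.4372 = 3.869

3.869 m


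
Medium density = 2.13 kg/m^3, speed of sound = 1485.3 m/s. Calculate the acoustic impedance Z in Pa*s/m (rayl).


Given values:
  rho = 2.13 kg/m^3
  c = 1485.3 m/s
Formula: Z = rho * c
Z = 2.13 * 1485.3
Z = 3163.69

3163.69 rayl


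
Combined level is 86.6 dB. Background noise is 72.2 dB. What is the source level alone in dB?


Given values:
  L_total = 86.6 dB, L_bg = 72.2 dB
Formula: L_source = 10 * log10(10^(L_total/10) - 10^(L_bg/10))
Convert to linear:
  10^(86.6/10) = 457088189.6149
  10^(72.2/10) = 16595869.0744
Difference: 457088189.6149 - 16595869.0744 = 440492320.5405
L_source = 10 * log10(440492320.5405) = 86.44

86.44 dB


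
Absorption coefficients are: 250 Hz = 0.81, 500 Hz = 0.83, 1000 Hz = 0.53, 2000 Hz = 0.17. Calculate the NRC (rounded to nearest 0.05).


Given values:
  a_250 = 0.81, a_500 = 0.83
  a_1000 = 0.53, a_2000 = 0.17
Formula: NRC = (a250 + a500 + a1000 + a2000) / 4
Sum = 0.81 + 0.83 + 0.53 + 0.17 = 2.34
NRC = 2.34 / 4 = 0.585
Rounded to nearest 0.05: 0.6

0.6


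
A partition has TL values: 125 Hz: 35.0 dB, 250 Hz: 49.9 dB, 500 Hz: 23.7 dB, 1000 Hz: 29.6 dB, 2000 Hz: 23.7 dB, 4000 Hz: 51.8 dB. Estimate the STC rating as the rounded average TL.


Given TL values at each frequency:
  125 Hz: 35.0 dB
  250 Hz: 49.9 dB
  500 Hz: 23.7 dB
  1000 Hz: 29.6 dB
  2000 Hz: 23.7 dB
  4000 Hz: 51.8 dB
Formula: STC ~ round(average of TL values)
Sum = 35.0 + 49.9 + 23.7 + 29.6 + 23.7 + 51.8 = 213.7
Average = 213.7 / 6 = 35.62
Rounded: 36

36


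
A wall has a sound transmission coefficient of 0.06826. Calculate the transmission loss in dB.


Given values:
  tau = 0.06826
Formula: TL = 10 * log10(1 / tau)
Compute 1 / tau = 1 / 0.06826 = 14.6499
Compute log10(14.6499) = 1.165835
TL = 10 * 1.165835 = 11.66

11.66 dB


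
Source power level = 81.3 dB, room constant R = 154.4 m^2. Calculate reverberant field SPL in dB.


Given values:
  Lw = 81.3 dB, R = 154.4 m^2
Formula: SPL = Lw + 10 * log10(4 / R)
Compute 4 / R = 4 / 154.4 = 0.025907
Compute 10 * log10(0.025907) = -15.8658
SPL = 81.3 + (-15.8658) = 65.43

65.43 dB


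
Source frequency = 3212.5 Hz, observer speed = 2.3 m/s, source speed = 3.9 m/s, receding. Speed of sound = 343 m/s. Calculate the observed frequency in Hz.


Given values:
  f_s = 3212.5 Hz, v_o = 2.3 m/s, v_s = 3.9 m/s
  Direction: receding
Formula: f_o = f_s * (c - v_o) / (c + v_s)
Numerator: c - v_o = 343 - 2.3 = 340.7
Denominator: c + v_s = 343 + 3.9 = 346.9
f_o = 3212.5 * 340.7 / 346.9 = 3155.08

3155.08 Hz


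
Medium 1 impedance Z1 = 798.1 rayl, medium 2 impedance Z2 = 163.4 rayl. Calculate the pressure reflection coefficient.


Given values:
  Z1 = 798.1 rayl, Z2 = 163.4 rayl
Formula: R = (Z2 - Z1) / (Z2 + Z1)
Numerator: Z2 - Z1 = 163.4 - 798.1 = -634.7
Denominator: Z2 + Z1 = 163.4 + 798.1 = 961.5
R = -634.7 / 961.5 = -0.6601

-0.6601


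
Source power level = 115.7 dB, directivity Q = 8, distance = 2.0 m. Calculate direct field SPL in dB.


Given values:
  Lw = 115.7 dB, Q = 8, r = 2.0 m
Formula: SPL = Lw + 10 * log10(Q / (4 * pi * r^2))
Compute 4 * pi * r^2 = 4 * pi * 2.0^2 = 50.2655
Compute Q / denom = 8 / 50.2655 = 0.15915489
Compute 10 * log10(0.15915489) = -7.9818
SPL = 115.7 + (-7.9818) = 107.72

107.72 dB


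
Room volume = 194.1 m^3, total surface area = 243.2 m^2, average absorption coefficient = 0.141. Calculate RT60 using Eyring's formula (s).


Given values:
  V = 194.1 m^3, S = 243.2 m^2, alpha = 0.141
Formula: RT60 = 0.161 * V / (-S * ln(1 - alpha))
Compute ln(1 - 0.141) = ln(0.859) = -0.151986
Denominator: -243.2 * -0.151986 = 36.963
Numerator: 0.161 * 194.1 = 31.2501
RT60 = 31.2501 / 36.963 = 0.845

0.845 s


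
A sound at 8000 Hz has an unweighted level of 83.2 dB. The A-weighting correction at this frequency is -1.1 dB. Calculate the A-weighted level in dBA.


Given values:
  SPL = 83.2 dB
  A-weighting at 8000 Hz = -1.1 dB
Formula: L_A = SPL + A_weight
L_A = 83.2 + (-1.1)
L_A = 82.1

82.1 dBA


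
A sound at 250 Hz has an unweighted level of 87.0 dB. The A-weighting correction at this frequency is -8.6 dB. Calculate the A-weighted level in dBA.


Given values:
  SPL = 87.0 dB
  A-weighting at 250 Hz = -8.6 dB
Formula: L_A = SPL + A_weight
L_A = 87.0 + (-8.6)
L_A = 78.4

78.4 dBA


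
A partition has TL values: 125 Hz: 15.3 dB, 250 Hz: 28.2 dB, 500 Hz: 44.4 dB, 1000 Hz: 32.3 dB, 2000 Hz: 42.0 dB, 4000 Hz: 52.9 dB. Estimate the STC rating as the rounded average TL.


Given TL values at each frequency:
  125 Hz: 15.3 dB
  250 Hz: 28.2 dB
  500 Hz: 44.4 dB
  1000 Hz: 32.3 dB
  2000 Hz: 42.0 dB
  4000 Hz: 52.9 dB
Formula: STC ~ round(average of TL values)
Sum = 15.3 + 28.2 + 44.4 + 32.3 + 42.0 + 52.9 = 215.1
Average = 215.1 / 6 = 35.85
Rounded: 36

36


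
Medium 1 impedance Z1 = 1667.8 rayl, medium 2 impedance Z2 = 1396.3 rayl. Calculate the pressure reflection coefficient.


Given values:
  Z1 = 1667.8 rayl, Z2 = 1396.3 rayl
Formula: R = (Z2 - Z1) / (Z2 + Z1)
Numerator: Z2 - Z1 = 1396.3 - 1667.8 = -271.5
Denominator: Z2 + Z1 = 1396.3 + 1667.8 = 3064.1
R = -271.5 / 3064.1 = -0.0886

-0.0886


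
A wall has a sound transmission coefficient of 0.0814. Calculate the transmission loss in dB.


Given values:
  tau = 0.0814
Formula: TL = 10 * log10(1 / tau)
Compute 1 / tau = 1 / 0.0814 = 12.285
Compute log10(12.285) = 1.089375
TL = 10 * 1.089375 = 10.89

10.89 dB


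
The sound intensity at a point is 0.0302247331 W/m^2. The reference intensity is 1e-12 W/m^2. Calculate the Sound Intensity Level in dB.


Given values:
  I = 0.0302247331 W/m^2
  I_ref = 1e-12 W/m^2
Formula: SIL = 10 * log10(I / I_ref)
Compute ratio: I / I_ref = 30224733100
Compute log10: log10(30224733100) = 10.480362
Multiply: SIL = 10 * 10.480362 = 104.8

104.8 dB


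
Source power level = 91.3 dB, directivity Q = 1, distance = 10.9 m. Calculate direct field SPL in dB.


Given values:
  Lw = 91.3 dB, Q = 1, r = 10.9 m
Formula: SPL = Lw + 10 * log10(Q / (4 * pi * r^2))
Compute 4 * pi * r^2 = 4 * pi * 10.9^2 = 1493.0105
Compute Q / denom = 1 / 1493.0105 = 0.00066979
Compute 10 * log10(0.00066979) = -31.7406
SPL = 91.3 + (-31.7406) = 59.56

59.56 dB


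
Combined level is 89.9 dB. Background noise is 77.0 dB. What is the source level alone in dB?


Given values:
  L_total = 89.9 dB, L_bg = 77.0 dB
Formula: L_source = 10 * log10(10^(L_total/10) - 10^(L_bg/10))
Convert to linear:
  10^(89.9/10) = 977237220.9558
  10^(77.0/10) = 50118723.3627
Difference: 977237220.9558 - 50118723.3627 = 927118497.5931
L_source = 10 * log10(927118497.5931) = 89.67

89.67 dB


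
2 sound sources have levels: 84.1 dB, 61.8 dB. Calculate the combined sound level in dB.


Formula: L_total = 10 * log10( sum(10^(Li/10)) )
  Source 1: 10^(84.1/10) = 257039578.2769
  Source 2: 10^(61.8/10) = 1513561.2484
Sum of linear values = 258553139.5253
L_total = 10 * log10(258553139.5253) = 84.13

84.13 dB


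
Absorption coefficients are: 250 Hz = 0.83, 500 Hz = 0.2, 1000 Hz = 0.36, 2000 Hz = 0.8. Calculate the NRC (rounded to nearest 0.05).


Given values:
  a_250 = 0.83, a_500 = 0.2
  a_1000 = 0.36, a_2000 = 0.8
Formula: NRC = (a250 + a500 + a1000 + a2000) / 4
Sum = 0.83 + 0.2 + 0.36 + 0.8 = 2.19
NRC = 2.19 / 4 = 0.5475
Rounded to nearest 0.05: 0.55

0.55


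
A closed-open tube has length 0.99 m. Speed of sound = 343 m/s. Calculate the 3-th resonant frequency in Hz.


Given values:
  Tube type: closed-open, L = 0.99 m, c = 343 m/s, n = 3
Formula: f_n = (2n - 1) * c / (4 * L)
Compute 2n - 1 = 2*3 - 1 = 5
Compute 4 * L = 4 * 0.99 = 3.96
f = 5 * 343 / 3.96
f = 433.08

433.08 Hz


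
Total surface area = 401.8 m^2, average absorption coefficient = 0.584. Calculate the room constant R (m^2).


Given values:
  S = 401.8 m^2, alpha = 0.584
Formula: R = S * alpha / (1 - alpha)
Numerator: 401.8 * 0.584 = 234.6512
Denominator: 1 - 0.584 = 0.416
R = 234.6512 / 0.416 = 564.07

564.07 m^2


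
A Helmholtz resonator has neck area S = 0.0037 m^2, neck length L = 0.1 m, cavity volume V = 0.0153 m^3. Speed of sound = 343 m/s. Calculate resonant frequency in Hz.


Given values:
  S = 0.0037 m^2, L = 0.1 m, V = 0.0153 m^3, c = 343 m/s
Formula: f = (c / (2*pi)) * sqrt(S / (V * L))
Compute V * L = 0.0153 * 0.1 = 0.00153
Compute S / (V * L) = 0.0037 / 0.00153 = 2.4183
Compute sqrt(2.4183) = 1.555088
Compute c / (2*pi) = 343 / 6.283185 = 54.590148
f = 54.590148 * 1.555088 = 84.89

84.89 Hz


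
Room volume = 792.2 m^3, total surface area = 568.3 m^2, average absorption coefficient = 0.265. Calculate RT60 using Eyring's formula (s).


Given values:
  V = 792.2 m^3, S = 568.3 m^2, alpha = 0.265
Formula: RT60 = 0.161 * V / (-S * ln(1 - alpha))
Compute ln(1 - 0.265) = ln(0.735) = -0.307885
Denominator: -568.3 * -0.307885 = 174.971
Numerator: 0.161 * 792.2 = 127.5442
RT60 = 127.5442 / 174.971 = 0.729

0.729 s


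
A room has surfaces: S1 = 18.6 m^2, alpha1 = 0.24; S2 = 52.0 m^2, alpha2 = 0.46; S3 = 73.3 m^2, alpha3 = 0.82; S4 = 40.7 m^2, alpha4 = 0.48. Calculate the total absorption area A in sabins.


Given surfaces:
  Surface 1: 18.6 * 0.24 = 4.464
  Surface 2: 52.0 * 0.46 = 23.92
  Surface 3: 73.3 * 0.82 = 60.106
  Surface 4: 40.7 * 0.48 = 19.536
Formula: A = sum(Si * alpha_i)
A = 4.464 + 23.92 + 60.106 + 19.536
A = 108.03

108.03 sabins


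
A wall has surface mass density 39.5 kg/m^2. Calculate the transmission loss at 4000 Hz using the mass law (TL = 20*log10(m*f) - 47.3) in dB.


Given values:
  m = 39.5 kg/m^2, f = 4000 Hz
Formula: TL = 20 * log10(m * f) - 47.3
Compute m * f = 39.5 * 4000 = 158000.0
Compute log10(158000.0) = 5.198657
Compute 20 * 5.198657 = 103.9731
TL = 103.9731 - 47.3 = 56.67

56.67 dB


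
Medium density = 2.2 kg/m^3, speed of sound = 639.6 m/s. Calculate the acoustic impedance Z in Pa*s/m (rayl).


Given values:
  rho = 2.2 kg/m^3
  c = 639.6 m/s
Formula: Z = rho * c
Z = 2.2 * 639.6
Z = 1407.12

1407.12 rayl


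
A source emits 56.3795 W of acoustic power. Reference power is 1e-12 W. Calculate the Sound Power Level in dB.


Given values:
  W = 56.3795 W
  W_ref = 1e-12 W
Formula: SWL = 10 * log10(W / W_ref)
Compute ratio: W / W_ref = 56379500000000
Compute log10: log10(56379500000000) = 13.751121
Multiply: SWL = 10 * 13.751121 = 137.51

137.51 dB


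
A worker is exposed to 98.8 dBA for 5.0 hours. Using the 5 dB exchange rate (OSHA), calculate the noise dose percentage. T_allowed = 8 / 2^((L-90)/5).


Given values:
  L = 98.8 dBA, T = 5.0 hours
Formula: T_allowed = 8 / 2^((L - 90) / 5)
Compute exponent: (98.8 - 90) / 5 = 1.76
Compute 2^(1.76) = 3.386981
T_allowed = 8 / 3.386981 = 2.361985 hours
Dose = (T / T_allowed) * 100
Dose = (5.0 / 2.361985) * 100 = 211.69

211.69 %


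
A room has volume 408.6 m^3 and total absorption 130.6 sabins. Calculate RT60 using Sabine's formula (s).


Given values:
  V = 408.6 m^3
  A = 130.6 sabins
Formula: RT60 = 0.161 * V / A
Numerator: 0.161 * 408.6 = 65.7846
RT60 = 65.7846 / 130.6 = 0.504

0.504 s


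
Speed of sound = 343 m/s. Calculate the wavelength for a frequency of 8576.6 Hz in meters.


Given values:
  c = 343 m/s, f = 8576.6 Hz
Formula: lambda = c / f
lambda = 343 / 8576.6
lambda = 0.04

0.04 m


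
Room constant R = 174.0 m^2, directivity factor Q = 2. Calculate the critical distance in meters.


Given values:
  R = 174.0 m^2, Q = 2
Formula: d_c = 0.141 * sqrt(Q * R)
Compute Q * R = 2 * 174.0 = 348.0
Compute sqrt(348.0) = 18.6548
d_c = 0.141 * 18.6548 = 2.63

2.63 m


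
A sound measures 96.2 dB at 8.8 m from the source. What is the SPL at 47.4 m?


Given values:
  SPL1 = 96.2 dB, r1 = 8.8 m, r2 = 47.4 m
Formula: SPL2 = SPL1 - 20 * log10(r2 / r1)
Compute ratio: r2 / r1 = 47.4 / 8.8 = 5.3864
Compute log10: log10(5.3864) = 0.731299
Compute drop: 20 * 0.731299 = 14.626
SPL2 = 96.2 - 14.626 = 81.57

81.57 dB


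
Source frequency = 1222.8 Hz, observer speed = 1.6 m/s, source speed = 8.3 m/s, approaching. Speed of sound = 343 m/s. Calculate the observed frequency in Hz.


Given values:
  f_s = 1222.8 Hz, v_o = 1.6 m/s, v_s = 8.3 m/s
  Direction: approaching
Formula: f_o = f_s * (c + v_o) / (c - v_s)
Numerator: c + v_o = 343 + 1.6 = 344.6
Denominator: c - v_s = 343 - 8.3 = 334.7
f_o = 1222.8 * 344.6 / 334.7 = 1258.97

1258.97 Hz


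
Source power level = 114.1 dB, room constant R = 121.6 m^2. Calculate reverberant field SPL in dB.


Given values:
  Lw = 114.1 dB, R = 121.6 m^2
Formula: SPL = Lw + 10 * log10(4 / R)
Compute 4 / R = 4 / 121.6 = 0.032895
Compute 10 * log10(0.032895) = -14.8287
SPL = 114.1 + (-14.8287) = 99.27

99.27 dB


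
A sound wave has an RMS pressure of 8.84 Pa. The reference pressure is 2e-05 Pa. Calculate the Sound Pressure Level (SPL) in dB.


Given values:
  p = 8.84 Pa
  p_ref = 2e-05 Pa
Formula: SPL = 20 * log10(p / p_ref)
Compute ratio: p / p_ref = 8.84 / 2e-05 = 442000
Compute log10: log10(442000) = 5.645422
Multiply: SPL = 20 * 5.645422 = 112.91

112.91 dB


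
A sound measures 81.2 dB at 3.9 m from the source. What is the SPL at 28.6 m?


Given values:
  SPL1 = 81.2 dB, r1 = 3.9 m, r2 = 28.6 m
Formula: SPL2 = SPL1 - 20 * log10(r2 / r1)
Compute ratio: r2 / r1 = 28.6 / 3.9 = 7.3333
Compute log10: log10(7.3333) = 0.865299
Compute drop: 20 * 0.865299 = 17.306
SPL2 = 81.2 - 17.306 = 63.89

63.89 dB
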